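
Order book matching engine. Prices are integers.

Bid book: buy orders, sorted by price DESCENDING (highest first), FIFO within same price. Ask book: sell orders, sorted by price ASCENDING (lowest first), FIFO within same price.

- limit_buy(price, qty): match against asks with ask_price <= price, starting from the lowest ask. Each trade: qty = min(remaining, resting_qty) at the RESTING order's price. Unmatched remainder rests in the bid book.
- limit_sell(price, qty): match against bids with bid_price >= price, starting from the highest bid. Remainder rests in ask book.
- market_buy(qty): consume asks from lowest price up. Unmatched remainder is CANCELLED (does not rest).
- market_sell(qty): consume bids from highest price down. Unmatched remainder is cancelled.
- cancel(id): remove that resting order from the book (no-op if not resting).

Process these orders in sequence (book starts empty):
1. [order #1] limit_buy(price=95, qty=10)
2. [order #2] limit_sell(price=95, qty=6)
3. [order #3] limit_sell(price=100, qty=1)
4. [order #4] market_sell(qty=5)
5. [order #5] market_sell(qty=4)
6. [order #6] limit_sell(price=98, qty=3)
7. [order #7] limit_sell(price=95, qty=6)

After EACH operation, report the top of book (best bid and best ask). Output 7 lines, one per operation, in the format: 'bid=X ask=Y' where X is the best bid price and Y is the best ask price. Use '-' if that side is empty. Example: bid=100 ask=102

Answer: bid=95 ask=-
bid=95 ask=-
bid=95 ask=100
bid=- ask=100
bid=- ask=100
bid=- ask=98
bid=- ask=95

Derivation:
After op 1 [order #1] limit_buy(price=95, qty=10): fills=none; bids=[#1:10@95] asks=[-]
After op 2 [order #2] limit_sell(price=95, qty=6): fills=#1x#2:6@95; bids=[#1:4@95] asks=[-]
After op 3 [order #3] limit_sell(price=100, qty=1): fills=none; bids=[#1:4@95] asks=[#3:1@100]
After op 4 [order #4] market_sell(qty=5): fills=#1x#4:4@95; bids=[-] asks=[#3:1@100]
After op 5 [order #5] market_sell(qty=4): fills=none; bids=[-] asks=[#3:1@100]
After op 6 [order #6] limit_sell(price=98, qty=3): fills=none; bids=[-] asks=[#6:3@98 #3:1@100]
After op 7 [order #7] limit_sell(price=95, qty=6): fills=none; bids=[-] asks=[#7:6@95 #6:3@98 #3:1@100]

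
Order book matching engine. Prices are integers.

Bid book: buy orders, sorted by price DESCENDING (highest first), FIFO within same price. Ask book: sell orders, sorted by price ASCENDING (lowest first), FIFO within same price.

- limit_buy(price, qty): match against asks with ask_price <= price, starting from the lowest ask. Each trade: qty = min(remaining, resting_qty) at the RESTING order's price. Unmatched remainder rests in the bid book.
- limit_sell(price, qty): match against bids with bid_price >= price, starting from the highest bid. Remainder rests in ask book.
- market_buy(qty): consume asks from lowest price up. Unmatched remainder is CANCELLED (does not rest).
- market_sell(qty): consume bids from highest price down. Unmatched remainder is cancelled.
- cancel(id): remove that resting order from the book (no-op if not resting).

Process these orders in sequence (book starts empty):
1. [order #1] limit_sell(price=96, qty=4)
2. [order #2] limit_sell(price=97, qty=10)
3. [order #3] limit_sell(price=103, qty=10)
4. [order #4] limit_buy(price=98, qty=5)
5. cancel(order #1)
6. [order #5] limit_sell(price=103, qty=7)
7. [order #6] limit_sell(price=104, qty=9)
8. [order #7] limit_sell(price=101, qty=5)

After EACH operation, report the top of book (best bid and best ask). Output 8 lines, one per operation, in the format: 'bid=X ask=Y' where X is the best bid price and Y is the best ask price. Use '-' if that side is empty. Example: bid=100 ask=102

After op 1 [order #1] limit_sell(price=96, qty=4): fills=none; bids=[-] asks=[#1:4@96]
After op 2 [order #2] limit_sell(price=97, qty=10): fills=none; bids=[-] asks=[#1:4@96 #2:10@97]
After op 3 [order #3] limit_sell(price=103, qty=10): fills=none; bids=[-] asks=[#1:4@96 #2:10@97 #3:10@103]
After op 4 [order #4] limit_buy(price=98, qty=5): fills=#4x#1:4@96 #4x#2:1@97; bids=[-] asks=[#2:9@97 #3:10@103]
After op 5 cancel(order #1): fills=none; bids=[-] asks=[#2:9@97 #3:10@103]
After op 6 [order #5] limit_sell(price=103, qty=7): fills=none; bids=[-] asks=[#2:9@97 #3:10@103 #5:7@103]
After op 7 [order #6] limit_sell(price=104, qty=9): fills=none; bids=[-] asks=[#2:9@97 #3:10@103 #5:7@103 #6:9@104]
After op 8 [order #7] limit_sell(price=101, qty=5): fills=none; bids=[-] asks=[#2:9@97 #7:5@101 #3:10@103 #5:7@103 #6:9@104]

Answer: bid=- ask=96
bid=- ask=96
bid=- ask=96
bid=- ask=97
bid=- ask=97
bid=- ask=97
bid=- ask=97
bid=- ask=97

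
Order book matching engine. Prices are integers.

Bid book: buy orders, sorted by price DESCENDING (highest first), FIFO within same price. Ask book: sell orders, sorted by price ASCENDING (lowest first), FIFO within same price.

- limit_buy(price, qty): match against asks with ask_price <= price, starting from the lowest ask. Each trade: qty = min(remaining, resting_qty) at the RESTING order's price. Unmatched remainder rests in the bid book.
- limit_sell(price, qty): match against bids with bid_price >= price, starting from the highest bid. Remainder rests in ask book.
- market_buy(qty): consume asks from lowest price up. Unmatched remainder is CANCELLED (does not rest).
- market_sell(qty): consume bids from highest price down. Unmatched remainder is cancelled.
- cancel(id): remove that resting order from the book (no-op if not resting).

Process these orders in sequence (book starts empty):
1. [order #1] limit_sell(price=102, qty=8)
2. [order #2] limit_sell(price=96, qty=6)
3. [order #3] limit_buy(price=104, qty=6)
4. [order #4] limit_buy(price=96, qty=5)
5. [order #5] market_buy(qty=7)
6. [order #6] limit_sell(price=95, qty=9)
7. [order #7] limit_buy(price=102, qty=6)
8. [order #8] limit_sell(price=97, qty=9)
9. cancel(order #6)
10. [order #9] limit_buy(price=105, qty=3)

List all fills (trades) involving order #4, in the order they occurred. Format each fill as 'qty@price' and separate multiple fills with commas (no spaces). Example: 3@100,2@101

After op 1 [order #1] limit_sell(price=102, qty=8): fills=none; bids=[-] asks=[#1:8@102]
After op 2 [order #2] limit_sell(price=96, qty=6): fills=none; bids=[-] asks=[#2:6@96 #1:8@102]
After op 3 [order #3] limit_buy(price=104, qty=6): fills=#3x#2:6@96; bids=[-] asks=[#1:8@102]
After op 4 [order #4] limit_buy(price=96, qty=5): fills=none; bids=[#4:5@96] asks=[#1:8@102]
After op 5 [order #5] market_buy(qty=7): fills=#5x#1:7@102; bids=[#4:5@96] asks=[#1:1@102]
After op 6 [order #6] limit_sell(price=95, qty=9): fills=#4x#6:5@96; bids=[-] asks=[#6:4@95 #1:1@102]
After op 7 [order #7] limit_buy(price=102, qty=6): fills=#7x#6:4@95 #7x#1:1@102; bids=[#7:1@102] asks=[-]
After op 8 [order #8] limit_sell(price=97, qty=9): fills=#7x#8:1@102; bids=[-] asks=[#8:8@97]
After op 9 cancel(order #6): fills=none; bids=[-] asks=[#8:8@97]
After op 10 [order #9] limit_buy(price=105, qty=3): fills=#9x#8:3@97; bids=[-] asks=[#8:5@97]

Answer: 5@96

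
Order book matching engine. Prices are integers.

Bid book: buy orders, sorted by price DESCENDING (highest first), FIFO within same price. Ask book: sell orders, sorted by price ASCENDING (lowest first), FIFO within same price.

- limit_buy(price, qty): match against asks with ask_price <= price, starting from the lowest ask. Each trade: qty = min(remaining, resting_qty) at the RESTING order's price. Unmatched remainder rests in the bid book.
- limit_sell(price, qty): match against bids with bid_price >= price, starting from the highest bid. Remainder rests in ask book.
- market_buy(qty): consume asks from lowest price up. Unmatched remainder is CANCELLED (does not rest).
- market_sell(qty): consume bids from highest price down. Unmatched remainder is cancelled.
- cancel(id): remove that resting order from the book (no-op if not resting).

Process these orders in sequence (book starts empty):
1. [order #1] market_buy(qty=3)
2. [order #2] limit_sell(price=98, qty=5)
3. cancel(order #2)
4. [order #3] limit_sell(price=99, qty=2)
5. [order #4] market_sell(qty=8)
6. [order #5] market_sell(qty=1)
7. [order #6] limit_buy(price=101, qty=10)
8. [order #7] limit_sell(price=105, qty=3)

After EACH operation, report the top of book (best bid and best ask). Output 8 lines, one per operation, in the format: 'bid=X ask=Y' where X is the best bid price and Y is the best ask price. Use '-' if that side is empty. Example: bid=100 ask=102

After op 1 [order #1] market_buy(qty=3): fills=none; bids=[-] asks=[-]
After op 2 [order #2] limit_sell(price=98, qty=5): fills=none; bids=[-] asks=[#2:5@98]
After op 3 cancel(order #2): fills=none; bids=[-] asks=[-]
After op 4 [order #3] limit_sell(price=99, qty=2): fills=none; bids=[-] asks=[#3:2@99]
After op 5 [order #4] market_sell(qty=8): fills=none; bids=[-] asks=[#3:2@99]
After op 6 [order #5] market_sell(qty=1): fills=none; bids=[-] asks=[#3:2@99]
After op 7 [order #6] limit_buy(price=101, qty=10): fills=#6x#3:2@99; bids=[#6:8@101] asks=[-]
After op 8 [order #7] limit_sell(price=105, qty=3): fills=none; bids=[#6:8@101] asks=[#7:3@105]

Answer: bid=- ask=-
bid=- ask=98
bid=- ask=-
bid=- ask=99
bid=- ask=99
bid=- ask=99
bid=101 ask=-
bid=101 ask=105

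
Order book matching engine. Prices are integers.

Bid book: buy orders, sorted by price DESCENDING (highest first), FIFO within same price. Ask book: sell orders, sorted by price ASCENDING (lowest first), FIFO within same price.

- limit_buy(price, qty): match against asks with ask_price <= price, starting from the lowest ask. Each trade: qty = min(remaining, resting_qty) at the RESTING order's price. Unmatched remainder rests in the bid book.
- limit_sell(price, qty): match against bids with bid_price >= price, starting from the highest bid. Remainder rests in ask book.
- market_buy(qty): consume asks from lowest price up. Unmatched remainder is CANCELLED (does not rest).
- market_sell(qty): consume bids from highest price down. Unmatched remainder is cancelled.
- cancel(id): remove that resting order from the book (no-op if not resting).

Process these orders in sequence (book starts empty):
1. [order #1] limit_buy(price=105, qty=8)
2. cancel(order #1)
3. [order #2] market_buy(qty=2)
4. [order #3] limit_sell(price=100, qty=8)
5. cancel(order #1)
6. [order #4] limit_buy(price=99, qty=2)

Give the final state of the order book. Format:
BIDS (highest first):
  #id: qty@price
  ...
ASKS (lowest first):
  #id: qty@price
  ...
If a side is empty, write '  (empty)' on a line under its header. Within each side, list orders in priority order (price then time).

Answer: BIDS (highest first):
  #4: 2@99
ASKS (lowest first):
  #3: 8@100

Derivation:
After op 1 [order #1] limit_buy(price=105, qty=8): fills=none; bids=[#1:8@105] asks=[-]
After op 2 cancel(order #1): fills=none; bids=[-] asks=[-]
After op 3 [order #2] market_buy(qty=2): fills=none; bids=[-] asks=[-]
After op 4 [order #3] limit_sell(price=100, qty=8): fills=none; bids=[-] asks=[#3:8@100]
After op 5 cancel(order #1): fills=none; bids=[-] asks=[#3:8@100]
After op 6 [order #4] limit_buy(price=99, qty=2): fills=none; bids=[#4:2@99] asks=[#3:8@100]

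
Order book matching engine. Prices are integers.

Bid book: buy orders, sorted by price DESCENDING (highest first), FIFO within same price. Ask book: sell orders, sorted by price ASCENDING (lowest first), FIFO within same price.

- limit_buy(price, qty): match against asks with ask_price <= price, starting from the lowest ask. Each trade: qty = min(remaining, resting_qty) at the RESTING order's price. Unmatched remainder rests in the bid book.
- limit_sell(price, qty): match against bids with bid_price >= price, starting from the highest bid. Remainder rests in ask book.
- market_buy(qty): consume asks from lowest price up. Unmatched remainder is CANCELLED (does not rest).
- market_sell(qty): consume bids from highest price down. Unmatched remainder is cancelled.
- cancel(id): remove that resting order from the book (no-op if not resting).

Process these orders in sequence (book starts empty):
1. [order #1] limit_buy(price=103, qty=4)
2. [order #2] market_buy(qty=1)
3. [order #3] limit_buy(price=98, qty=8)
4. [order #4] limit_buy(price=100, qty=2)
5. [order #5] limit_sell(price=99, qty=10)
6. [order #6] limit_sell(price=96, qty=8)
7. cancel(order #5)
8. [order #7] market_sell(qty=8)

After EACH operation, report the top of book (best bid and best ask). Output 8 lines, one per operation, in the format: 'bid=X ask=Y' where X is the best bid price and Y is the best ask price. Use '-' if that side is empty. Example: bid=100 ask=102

Answer: bid=103 ask=-
bid=103 ask=-
bid=103 ask=-
bid=103 ask=-
bid=98 ask=99
bid=- ask=99
bid=- ask=-
bid=- ask=-

Derivation:
After op 1 [order #1] limit_buy(price=103, qty=4): fills=none; bids=[#1:4@103] asks=[-]
After op 2 [order #2] market_buy(qty=1): fills=none; bids=[#1:4@103] asks=[-]
After op 3 [order #3] limit_buy(price=98, qty=8): fills=none; bids=[#1:4@103 #3:8@98] asks=[-]
After op 4 [order #4] limit_buy(price=100, qty=2): fills=none; bids=[#1:4@103 #4:2@100 #3:8@98] asks=[-]
After op 5 [order #5] limit_sell(price=99, qty=10): fills=#1x#5:4@103 #4x#5:2@100; bids=[#3:8@98] asks=[#5:4@99]
After op 6 [order #6] limit_sell(price=96, qty=8): fills=#3x#6:8@98; bids=[-] asks=[#5:4@99]
After op 7 cancel(order #5): fills=none; bids=[-] asks=[-]
After op 8 [order #7] market_sell(qty=8): fills=none; bids=[-] asks=[-]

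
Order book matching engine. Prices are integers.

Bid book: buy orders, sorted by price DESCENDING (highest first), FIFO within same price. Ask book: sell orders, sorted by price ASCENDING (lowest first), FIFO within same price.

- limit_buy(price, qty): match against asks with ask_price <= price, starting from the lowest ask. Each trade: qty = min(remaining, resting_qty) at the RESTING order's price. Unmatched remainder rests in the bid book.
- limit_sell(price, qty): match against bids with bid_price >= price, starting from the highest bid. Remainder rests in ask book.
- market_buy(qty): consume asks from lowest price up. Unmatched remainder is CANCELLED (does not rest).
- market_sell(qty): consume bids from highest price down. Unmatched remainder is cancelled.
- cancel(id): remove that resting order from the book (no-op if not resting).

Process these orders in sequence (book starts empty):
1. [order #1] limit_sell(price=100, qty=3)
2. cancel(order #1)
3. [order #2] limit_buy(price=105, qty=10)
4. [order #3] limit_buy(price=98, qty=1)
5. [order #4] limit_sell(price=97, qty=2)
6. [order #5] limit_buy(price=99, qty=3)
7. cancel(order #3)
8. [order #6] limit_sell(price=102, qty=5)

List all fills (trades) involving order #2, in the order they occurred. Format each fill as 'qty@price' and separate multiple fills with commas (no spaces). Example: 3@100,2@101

Answer: 2@105,5@105

Derivation:
After op 1 [order #1] limit_sell(price=100, qty=3): fills=none; bids=[-] asks=[#1:3@100]
After op 2 cancel(order #1): fills=none; bids=[-] asks=[-]
After op 3 [order #2] limit_buy(price=105, qty=10): fills=none; bids=[#2:10@105] asks=[-]
After op 4 [order #3] limit_buy(price=98, qty=1): fills=none; bids=[#2:10@105 #3:1@98] asks=[-]
After op 5 [order #4] limit_sell(price=97, qty=2): fills=#2x#4:2@105; bids=[#2:8@105 #3:1@98] asks=[-]
After op 6 [order #5] limit_buy(price=99, qty=3): fills=none; bids=[#2:8@105 #5:3@99 #3:1@98] asks=[-]
After op 7 cancel(order #3): fills=none; bids=[#2:8@105 #5:3@99] asks=[-]
After op 8 [order #6] limit_sell(price=102, qty=5): fills=#2x#6:5@105; bids=[#2:3@105 #5:3@99] asks=[-]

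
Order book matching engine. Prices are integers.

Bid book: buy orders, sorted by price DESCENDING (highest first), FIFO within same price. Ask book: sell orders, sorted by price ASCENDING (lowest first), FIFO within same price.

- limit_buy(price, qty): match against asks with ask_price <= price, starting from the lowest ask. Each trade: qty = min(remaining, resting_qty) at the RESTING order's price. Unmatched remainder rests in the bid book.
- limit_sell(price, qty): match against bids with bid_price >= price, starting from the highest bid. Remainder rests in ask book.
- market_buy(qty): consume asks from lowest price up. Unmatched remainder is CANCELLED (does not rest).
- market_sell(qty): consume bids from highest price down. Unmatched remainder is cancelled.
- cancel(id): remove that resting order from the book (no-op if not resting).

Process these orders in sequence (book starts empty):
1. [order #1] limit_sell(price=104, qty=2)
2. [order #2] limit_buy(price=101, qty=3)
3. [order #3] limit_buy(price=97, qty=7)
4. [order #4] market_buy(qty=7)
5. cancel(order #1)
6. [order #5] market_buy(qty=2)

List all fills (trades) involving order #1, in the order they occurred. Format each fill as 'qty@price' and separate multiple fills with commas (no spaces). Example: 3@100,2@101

After op 1 [order #1] limit_sell(price=104, qty=2): fills=none; bids=[-] asks=[#1:2@104]
After op 2 [order #2] limit_buy(price=101, qty=3): fills=none; bids=[#2:3@101] asks=[#1:2@104]
After op 3 [order #3] limit_buy(price=97, qty=7): fills=none; bids=[#2:3@101 #3:7@97] asks=[#1:2@104]
After op 4 [order #4] market_buy(qty=7): fills=#4x#1:2@104; bids=[#2:3@101 #3:7@97] asks=[-]
After op 5 cancel(order #1): fills=none; bids=[#2:3@101 #3:7@97] asks=[-]
After op 6 [order #5] market_buy(qty=2): fills=none; bids=[#2:3@101 #3:7@97] asks=[-]

Answer: 2@104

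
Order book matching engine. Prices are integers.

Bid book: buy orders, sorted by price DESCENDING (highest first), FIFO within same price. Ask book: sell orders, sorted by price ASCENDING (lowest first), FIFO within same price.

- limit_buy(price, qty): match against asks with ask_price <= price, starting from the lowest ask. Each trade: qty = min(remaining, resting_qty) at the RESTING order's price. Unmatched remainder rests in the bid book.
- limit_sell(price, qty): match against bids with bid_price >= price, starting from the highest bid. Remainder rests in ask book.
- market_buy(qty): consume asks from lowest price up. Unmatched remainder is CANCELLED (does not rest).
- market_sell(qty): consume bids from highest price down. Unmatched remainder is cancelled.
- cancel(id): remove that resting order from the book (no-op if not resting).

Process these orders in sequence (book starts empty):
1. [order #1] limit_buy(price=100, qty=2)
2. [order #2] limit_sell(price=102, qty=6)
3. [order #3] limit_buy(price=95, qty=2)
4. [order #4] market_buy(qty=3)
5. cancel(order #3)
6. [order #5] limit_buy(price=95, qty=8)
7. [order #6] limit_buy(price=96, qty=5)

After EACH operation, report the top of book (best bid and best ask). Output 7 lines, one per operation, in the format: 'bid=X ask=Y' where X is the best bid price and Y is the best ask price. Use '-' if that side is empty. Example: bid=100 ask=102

Answer: bid=100 ask=-
bid=100 ask=102
bid=100 ask=102
bid=100 ask=102
bid=100 ask=102
bid=100 ask=102
bid=100 ask=102

Derivation:
After op 1 [order #1] limit_buy(price=100, qty=2): fills=none; bids=[#1:2@100] asks=[-]
After op 2 [order #2] limit_sell(price=102, qty=6): fills=none; bids=[#1:2@100] asks=[#2:6@102]
After op 3 [order #3] limit_buy(price=95, qty=2): fills=none; bids=[#1:2@100 #3:2@95] asks=[#2:6@102]
After op 4 [order #4] market_buy(qty=3): fills=#4x#2:3@102; bids=[#1:2@100 #3:2@95] asks=[#2:3@102]
After op 5 cancel(order #3): fills=none; bids=[#1:2@100] asks=[#2:3@102]
After op 6 [order #5] limit_buy(price=95, qty=8): fills=none; bids=[#1:2@100 #5:8@95] asks=[#2:3@102]
After op 7 [order #6] limit_buy(price=96, qty=5): fills=none; bids=[#1:2@100 #6:5@96 #5:8@95] asks=[#2:3@102]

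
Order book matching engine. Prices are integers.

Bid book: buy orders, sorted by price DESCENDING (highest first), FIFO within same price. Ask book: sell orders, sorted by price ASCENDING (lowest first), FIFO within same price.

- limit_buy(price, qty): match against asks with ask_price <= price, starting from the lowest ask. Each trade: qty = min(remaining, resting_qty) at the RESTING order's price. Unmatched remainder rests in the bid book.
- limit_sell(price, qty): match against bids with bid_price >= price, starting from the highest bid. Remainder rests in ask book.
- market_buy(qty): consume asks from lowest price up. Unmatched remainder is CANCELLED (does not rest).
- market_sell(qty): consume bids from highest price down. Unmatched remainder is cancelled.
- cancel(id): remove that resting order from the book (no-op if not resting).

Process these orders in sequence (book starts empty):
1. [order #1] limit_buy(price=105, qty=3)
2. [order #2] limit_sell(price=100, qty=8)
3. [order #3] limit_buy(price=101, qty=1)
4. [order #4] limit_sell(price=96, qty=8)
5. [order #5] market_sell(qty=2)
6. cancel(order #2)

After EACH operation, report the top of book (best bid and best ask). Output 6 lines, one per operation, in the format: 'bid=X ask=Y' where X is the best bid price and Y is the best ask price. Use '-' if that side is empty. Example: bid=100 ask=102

Answer: bid=105 ask=-
bid=- ask=100
bid=- ask=100
bid=- ask=96
bid=- ask=96
bid=- ask=96

Derivation:
After op 1 [order #1] limit_buy(price=105, qty=3): fills=none; bids=[#1:3@105] asks=[-]
After op 2 [order #2] limit_sell(price=100, qty=8): fills=#1x#2:3@105; bids=[-] asks=[#2:5@100]
After op 3 [order #3] limit_buy(price=101, qty=1): fills=#3x#2:1@100; bids=[-] asks=[#2:4@100]
After op 4 [order #4] limit_sell(price=96, qty=8): fills=none; bids=[-] asks=[#4:8@96 #2:4@100]
After op 5 [order #5] market_sell(qty=2): fills=none; bids=[-] asks=[#4:8@96 #2:4@100]
After op 6 cancel(order #2): fills=none; bids=[-] asks=[#4:8@96]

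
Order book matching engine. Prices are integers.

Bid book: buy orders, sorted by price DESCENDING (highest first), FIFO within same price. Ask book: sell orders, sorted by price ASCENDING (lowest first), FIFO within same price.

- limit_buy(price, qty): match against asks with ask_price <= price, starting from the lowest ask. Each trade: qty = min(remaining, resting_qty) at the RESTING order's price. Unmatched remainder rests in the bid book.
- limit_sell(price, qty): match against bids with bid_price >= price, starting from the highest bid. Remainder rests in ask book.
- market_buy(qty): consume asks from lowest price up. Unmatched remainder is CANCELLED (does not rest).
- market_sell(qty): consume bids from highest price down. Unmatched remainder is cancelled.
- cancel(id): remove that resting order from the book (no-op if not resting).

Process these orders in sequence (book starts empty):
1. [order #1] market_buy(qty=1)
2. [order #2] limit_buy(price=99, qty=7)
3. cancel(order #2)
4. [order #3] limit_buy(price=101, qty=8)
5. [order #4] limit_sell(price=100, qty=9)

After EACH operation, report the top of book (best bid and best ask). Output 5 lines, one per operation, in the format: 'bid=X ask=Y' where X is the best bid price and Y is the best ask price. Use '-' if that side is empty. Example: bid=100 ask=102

Answer: bid=- ask=-
bid=99 ask=-
bid=- ask=-
bid=101 ask=-
bid=- ask=100

Derivation:
After op 1 [order #1] market_buy(qty=1): fills=none; bids=[-] asks=[-]
After op 2 [order #2] limit_buy(price=99, qty=7): fills=none; bids=[#2:7@99] asks=[-]
After op 3 cancel(order #2): fills=none; bids=[-] asks=[-]
After op 4 [order #3] limit_buy(price=101, qty=8): fills=none; bids=[#3:8@101] asks=[-]
After op 5 [order #4] limit_sell(price=100, qty=9): fills=#3x#4:8@101; bids=[-] asks=[#4:1@100]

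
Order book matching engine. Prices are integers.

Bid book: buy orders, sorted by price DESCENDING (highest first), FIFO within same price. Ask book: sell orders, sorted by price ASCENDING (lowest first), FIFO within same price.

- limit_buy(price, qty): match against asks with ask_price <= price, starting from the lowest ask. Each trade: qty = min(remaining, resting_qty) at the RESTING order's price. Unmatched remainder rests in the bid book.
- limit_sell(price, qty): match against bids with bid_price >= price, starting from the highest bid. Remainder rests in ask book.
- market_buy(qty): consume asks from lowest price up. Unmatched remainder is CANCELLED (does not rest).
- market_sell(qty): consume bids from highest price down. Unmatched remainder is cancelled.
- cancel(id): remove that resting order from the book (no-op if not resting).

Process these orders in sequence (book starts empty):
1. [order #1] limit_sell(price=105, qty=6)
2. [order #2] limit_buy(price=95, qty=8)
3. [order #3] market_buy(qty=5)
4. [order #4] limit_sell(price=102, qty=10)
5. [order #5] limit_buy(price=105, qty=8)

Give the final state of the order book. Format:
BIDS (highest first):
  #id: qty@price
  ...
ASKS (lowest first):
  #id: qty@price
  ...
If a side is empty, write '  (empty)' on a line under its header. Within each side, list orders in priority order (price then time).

Answer: BIDS (highest first):
  #2: 8@95
ASKS (lowest first):
  #4: 2@102
  #1: 1@105

Derivation:
After op 1 [order #1] limit_sell(price=105, qty=6): fills=none; bids=[-] asks=[#1:6@105]
After op 2 [order #2] limit_buy(price=95, qty=8): fills=none; bids=[#2:8@95] asks=[#1:6@105]
After op 3 [order #3] market_buy(qty=5): fills=#3x#1:5@105; bids=[#2:8@95] asks=[#1:1@105]
After op 4 [order #4] limit_sell(price=102, qty=10): fills=none; bids=[#2:8@95] asks=[#4:10@102 #1:1@105]
After op 5 [order #5] limit_buy(price=105, qty=8): fills=#5x#4:8@102; bids=[#2:8@95] asks=[#4:2@102 #1:1@105]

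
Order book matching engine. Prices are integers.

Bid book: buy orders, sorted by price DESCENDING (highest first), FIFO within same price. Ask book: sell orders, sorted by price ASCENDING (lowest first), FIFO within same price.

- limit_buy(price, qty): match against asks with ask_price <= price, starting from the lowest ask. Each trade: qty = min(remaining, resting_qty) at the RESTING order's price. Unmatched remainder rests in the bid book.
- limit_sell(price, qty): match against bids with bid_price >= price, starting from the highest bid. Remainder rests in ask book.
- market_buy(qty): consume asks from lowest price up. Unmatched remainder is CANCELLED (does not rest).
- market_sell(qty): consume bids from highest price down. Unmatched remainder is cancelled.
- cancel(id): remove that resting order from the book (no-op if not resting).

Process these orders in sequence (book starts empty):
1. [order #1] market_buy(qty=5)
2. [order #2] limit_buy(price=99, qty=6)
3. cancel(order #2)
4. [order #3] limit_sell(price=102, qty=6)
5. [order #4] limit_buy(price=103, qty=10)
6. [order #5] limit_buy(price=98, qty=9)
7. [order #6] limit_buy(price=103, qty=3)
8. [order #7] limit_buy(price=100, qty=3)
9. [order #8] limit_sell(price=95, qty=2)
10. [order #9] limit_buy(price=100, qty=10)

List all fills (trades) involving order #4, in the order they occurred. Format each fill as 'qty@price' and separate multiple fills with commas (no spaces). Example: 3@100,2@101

Answer: 6@102,2@103

Derivation:
After op 1 [order #1] market_buy(qty=5): fills=none; bids=[-] asks=[-]
After op 2 [order #2] limit_buy(price=99, qty=6): fills=none; bids=[#2:6@99] asks=[-]
After op 3 cancel(order #2): fills=none; bids=[-] asks=[-]
After op 4 [order #3] limit_sell(price=102, qty=6): fills=none; bids=[-] asks=[#3:6@102]
After op 5 [order #4] limit_buy(price=103, qty=10): fills=#4x#3:6@102; bids=[#4:4@103] asks=[-]
After op 6 [order #5] limit_buy(price=98, qty=9): fills=none; bids=[#4:4@103 #5:9@98] asks=[-]
After op 7 [order #6] limit_buy(price=103, qty=3): fills=none; bids=[#4:4@103 #6:3@103 #5:9@98] asks=[-]
After op 8 [order #7] limit_buy(price=100, qty=3): fills=none; bids=[#4:4@103 #6:3@103 #7:3@100 #5:9@98] asks=[-]
After op 9 [order #8] limit_sell(price=95, qty=2): fills=#4x#8:2@103; bids=[#4:2@103 #6:3@103 #7:3@100 #5:9@98] asks=[-]
After op 10 [order #9] limit_buy(price=100, qty=10): fills=none; bids=[#4:2@103 #6:3@103 #7:3@100 #9:10@100 #5:9@98] asks=[-]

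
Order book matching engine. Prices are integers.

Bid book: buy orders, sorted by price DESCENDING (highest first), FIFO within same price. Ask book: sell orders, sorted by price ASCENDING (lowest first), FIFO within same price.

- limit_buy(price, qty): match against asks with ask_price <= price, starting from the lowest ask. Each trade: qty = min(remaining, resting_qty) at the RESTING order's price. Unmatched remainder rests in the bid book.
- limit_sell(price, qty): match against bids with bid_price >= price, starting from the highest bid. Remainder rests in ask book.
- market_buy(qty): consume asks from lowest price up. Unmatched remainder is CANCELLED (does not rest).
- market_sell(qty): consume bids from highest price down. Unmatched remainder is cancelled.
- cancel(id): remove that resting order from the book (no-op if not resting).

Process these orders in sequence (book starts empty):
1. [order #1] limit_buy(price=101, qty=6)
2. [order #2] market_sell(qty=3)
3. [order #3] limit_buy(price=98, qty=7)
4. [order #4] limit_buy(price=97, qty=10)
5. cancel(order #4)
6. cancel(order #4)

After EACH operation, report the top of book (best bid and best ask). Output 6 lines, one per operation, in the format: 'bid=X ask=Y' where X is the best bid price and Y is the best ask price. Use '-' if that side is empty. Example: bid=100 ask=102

Answer: bid=101 ask=-
bid=101 ask=-
bid=101 ask=-
bid=101 ask=-
bid=101 ask=-
bid=101 ask=-

Derivation:
After op 1 [order #1] limit_buy(price=101, qty=6): fills=none; bids=[#1:6@101] asks=[-]
After op 2 [order #2] market_sell(qty=3): fills=#1x#2:3@101; bids=[#1:3@101] asks=[-]
After op 3 [order #3] limit_buy(price=98, qty=7): fills=none; bids=[#1:3@101 #3:7@98] asks=[-]
After op 4 [order #4] limit_buy(price=97, qty=10): fills=none; bids=[#1:3@101 #3:7@98 #4:10@97] asks=[-]
After op 5 cancel(order #4): fills=none; bids=[#1:3@101 #3:7@98] asks=[-]
After op 6 cancel(order #4): fills=none; bids=[#1:3@101 #3:7@98] asks=[-]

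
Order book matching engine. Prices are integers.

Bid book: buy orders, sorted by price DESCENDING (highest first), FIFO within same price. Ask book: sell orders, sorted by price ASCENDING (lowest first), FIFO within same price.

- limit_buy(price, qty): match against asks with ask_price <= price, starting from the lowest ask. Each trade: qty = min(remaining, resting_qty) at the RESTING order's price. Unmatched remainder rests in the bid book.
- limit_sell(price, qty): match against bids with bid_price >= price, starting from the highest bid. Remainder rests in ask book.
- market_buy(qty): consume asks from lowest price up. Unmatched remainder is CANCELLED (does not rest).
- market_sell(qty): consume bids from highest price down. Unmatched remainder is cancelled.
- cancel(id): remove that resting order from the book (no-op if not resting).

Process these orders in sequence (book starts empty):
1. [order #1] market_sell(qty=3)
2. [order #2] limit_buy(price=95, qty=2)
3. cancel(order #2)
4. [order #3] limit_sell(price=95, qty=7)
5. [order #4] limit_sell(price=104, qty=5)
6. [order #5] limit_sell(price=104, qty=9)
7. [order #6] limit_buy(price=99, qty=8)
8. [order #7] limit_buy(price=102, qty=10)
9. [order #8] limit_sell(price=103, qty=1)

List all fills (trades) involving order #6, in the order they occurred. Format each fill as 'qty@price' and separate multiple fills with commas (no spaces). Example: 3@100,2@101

After op 1 [order #1] market_sell(qty=3): fills=none; bids=[-] asks=[-]
After op 2 [order #2] limit_buy(price=95, qty=2): fills=none; bids=[#2:2@95] asks=[-]
After op 3 cancel(order #2): fills=none; bids=[-] asks=[-]
After op 4 [order #3] limit_sell(price=95, qty=7): fills=none; bids=[-] asks=[#3:7@95]
After op 5 [order #4] limit_sell(price=104, qty=5): fills=none; bids=[-] asks=[#3:7@95 #4:5@104]
After op 6 [order #5] limit_sell(price=104, qty=9): fills=none; bids=[-] asks=[#3:7@95 #4:5@104 #5:9@104]
After op 7 [order #6] limit_buy(price=99, qty=8): fills=#6x#3:7@95; bids=[#6:1@99] asks=[#4:5@104 #5:9@104]
After op 8 [order #7] limit_buy(price=102, qty=10): fills=none; bids=[#7:10@102 #6:1@99] asks=[#4:5@104 #5:9@104]
After op 9 [order #8] limit_sell(price=103, qty=1): fills=none; bids=[#7:10@102 #6:1@99] asks=[#8:1@103 #4:5@104 #5:9@104]

Answer: 7@95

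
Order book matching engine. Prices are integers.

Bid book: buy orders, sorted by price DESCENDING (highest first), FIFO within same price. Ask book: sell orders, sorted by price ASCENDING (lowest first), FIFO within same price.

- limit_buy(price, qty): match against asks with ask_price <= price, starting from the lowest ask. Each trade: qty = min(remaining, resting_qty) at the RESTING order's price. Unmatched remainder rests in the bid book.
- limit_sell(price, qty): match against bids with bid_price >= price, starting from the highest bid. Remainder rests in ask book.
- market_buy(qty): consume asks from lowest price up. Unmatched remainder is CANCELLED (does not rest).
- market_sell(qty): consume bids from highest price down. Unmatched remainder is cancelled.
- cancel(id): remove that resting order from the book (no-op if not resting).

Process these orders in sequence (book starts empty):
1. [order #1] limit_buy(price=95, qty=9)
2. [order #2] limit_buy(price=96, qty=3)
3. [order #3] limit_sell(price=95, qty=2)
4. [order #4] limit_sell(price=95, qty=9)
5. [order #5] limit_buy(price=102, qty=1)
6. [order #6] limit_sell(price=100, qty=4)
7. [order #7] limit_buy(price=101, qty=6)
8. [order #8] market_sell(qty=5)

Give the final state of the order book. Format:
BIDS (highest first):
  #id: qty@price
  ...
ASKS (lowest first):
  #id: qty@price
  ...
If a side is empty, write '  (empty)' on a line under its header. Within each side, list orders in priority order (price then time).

Answer: BIDS (highest first):
  (empty)
ASKS (lowest first):
  (empty)

Derivation:
After op 1 [order #1] limit_buy(price=95, qty=9): fills=none; bids=[#1:9@95] asks=[-]
After op 2 [order #2] limit_buy(price=96, qty=3): fills=none; bids=[#2:3@96 #1:9@95] asks=[-]
After op 3 [order #3] limit_sell(price=95, qty=2): fills=#2x#3:2@96; bids=[#2:1@96 #1:9@95] asks=[-]
After op 4 [order #4] limit_sell(price=95, qty=9): fills=#2x#4:1@96 #1x#4:8@95; bids=[#1:1@95] asks=[-]
After op 5 [order #5] limit_buy(price=102, qty=1): fills=none; bids=[#5:1@102 #1:1@95] asks=[-]
After op 6 [order #6] limit_sell(price=100, qty=4): fills=#5x#6:1@102; bids=[#1:1@95] asks=[#6:3@100]
After op 7 [order #7] limit_buy(price=101, qty=6): fills=#7x#6:3@100; bids=[#7:3@101 #1:1@95] asks=[-]
After op 8 [order #8] market_sell(qty=5): fills=#7x#8:3@101 #1x#8:1@95; bids=[-] asks=[-]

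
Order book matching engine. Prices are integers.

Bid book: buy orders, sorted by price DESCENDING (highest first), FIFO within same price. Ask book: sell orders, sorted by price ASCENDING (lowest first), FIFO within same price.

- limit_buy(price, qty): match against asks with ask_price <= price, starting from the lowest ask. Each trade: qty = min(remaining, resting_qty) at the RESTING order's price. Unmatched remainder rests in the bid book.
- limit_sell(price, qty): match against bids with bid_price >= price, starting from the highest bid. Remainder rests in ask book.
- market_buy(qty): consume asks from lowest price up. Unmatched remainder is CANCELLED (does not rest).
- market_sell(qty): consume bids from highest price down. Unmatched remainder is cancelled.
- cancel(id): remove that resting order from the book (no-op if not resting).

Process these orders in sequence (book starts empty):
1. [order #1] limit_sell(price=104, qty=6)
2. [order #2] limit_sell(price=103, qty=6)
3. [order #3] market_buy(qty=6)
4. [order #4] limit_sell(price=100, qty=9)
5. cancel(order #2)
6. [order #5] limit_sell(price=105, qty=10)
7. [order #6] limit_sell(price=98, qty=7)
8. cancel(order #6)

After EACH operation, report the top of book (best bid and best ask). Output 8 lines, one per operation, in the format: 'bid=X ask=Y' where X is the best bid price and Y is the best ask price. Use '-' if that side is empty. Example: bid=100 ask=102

After op 1 [order #1] limit_sell(price=104, qty=6): fills=none; bids=[-] asks=[#1:6@104]
After op 2 [order #2] limit_sell(price=103, qty=6): fills=none; bids=[-] asks=[#2:6@103 #1:6@104]
After op 3 [order #3] market_buy(qty=6): fills=#3x#2:6@103; bids=[-] asks=[#1:6@104]
After op 4 [order #4] limit_sell(price=100, qty=9): fills=none; bids=[-] asks=[#4:9@100 #1:6@104]
After op 5 cancel(order #2): fills=none; bids=[-] asks=[#4:9@100 #1:6@104]
After op 6 [order #5] limit_sell(price=105, qty=10): fills=none; bids=[-] asks=[#4:9@100 #1:6@104 #5:10@105]
After op 7 [order #6] limit_sell(price=98, qty=7): fills=none; bids=[-] asks=[#6:7@98 #4:9@100 #1:6@104 #5:10@105]
After op 8 cancel(order #6): fills=none; bids=[-] asks=[#4:9@100 #1:6@104 #5:10@105]

Answer: bid=- ask=104
bid=- ask=103
bid=- ask=104
bid=- ask=100
bid=- ask=100
bid=- ask=100
bid=- ask=98
bid=- ask=100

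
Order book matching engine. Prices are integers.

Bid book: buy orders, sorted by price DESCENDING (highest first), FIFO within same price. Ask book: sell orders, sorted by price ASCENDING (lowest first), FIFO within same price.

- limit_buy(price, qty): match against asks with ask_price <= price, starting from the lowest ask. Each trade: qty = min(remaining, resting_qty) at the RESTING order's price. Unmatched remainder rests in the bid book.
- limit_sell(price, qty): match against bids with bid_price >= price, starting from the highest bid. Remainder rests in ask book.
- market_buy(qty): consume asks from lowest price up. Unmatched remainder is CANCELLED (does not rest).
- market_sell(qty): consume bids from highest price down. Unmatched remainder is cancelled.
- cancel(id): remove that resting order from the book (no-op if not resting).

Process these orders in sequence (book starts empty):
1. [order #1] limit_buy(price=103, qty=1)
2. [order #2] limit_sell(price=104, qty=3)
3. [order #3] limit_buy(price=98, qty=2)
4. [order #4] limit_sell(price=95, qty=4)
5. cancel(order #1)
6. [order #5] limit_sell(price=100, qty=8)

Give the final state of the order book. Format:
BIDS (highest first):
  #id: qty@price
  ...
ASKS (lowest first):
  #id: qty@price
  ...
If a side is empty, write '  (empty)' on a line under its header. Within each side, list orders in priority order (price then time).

Answer: BIDS (highest first):
  (empty)
ASKS (lowest first):
  #4: 1@95
  #5: 8@100
  #2: 3@104

Derivation:
After op 1 [order #1] limit_buy(price=103, qty=1): fills=none; bids=[#1:1@103] asks=[-]
After op 2 [order #2] limit_sell(price=104, qty=3): fills=none; bids=[#1:1@103] asks=[#2:3@104]
After op 3 [order #3] limit_buy(price=98, qty=2): fills=none; bids=[#1:1@103 #3:2@98] asks=[#2:3@104]
After op 4 [order #4] limit_sell(price=95, qty=4): fills=#1x#4:1@103 #3x#4:2@98; bids=[-] asks=[#4:1@95 #2:3@104]
After op 5 cancel(order #1): fills=none; bids=[-] asks=[#4:1@95 #2:3@104]
After op 6 [order #5] limit_sell(price=100, qty=8): fills=none; bids=[-] asks=[#4:1@95 #5:8@100 #2:3@104]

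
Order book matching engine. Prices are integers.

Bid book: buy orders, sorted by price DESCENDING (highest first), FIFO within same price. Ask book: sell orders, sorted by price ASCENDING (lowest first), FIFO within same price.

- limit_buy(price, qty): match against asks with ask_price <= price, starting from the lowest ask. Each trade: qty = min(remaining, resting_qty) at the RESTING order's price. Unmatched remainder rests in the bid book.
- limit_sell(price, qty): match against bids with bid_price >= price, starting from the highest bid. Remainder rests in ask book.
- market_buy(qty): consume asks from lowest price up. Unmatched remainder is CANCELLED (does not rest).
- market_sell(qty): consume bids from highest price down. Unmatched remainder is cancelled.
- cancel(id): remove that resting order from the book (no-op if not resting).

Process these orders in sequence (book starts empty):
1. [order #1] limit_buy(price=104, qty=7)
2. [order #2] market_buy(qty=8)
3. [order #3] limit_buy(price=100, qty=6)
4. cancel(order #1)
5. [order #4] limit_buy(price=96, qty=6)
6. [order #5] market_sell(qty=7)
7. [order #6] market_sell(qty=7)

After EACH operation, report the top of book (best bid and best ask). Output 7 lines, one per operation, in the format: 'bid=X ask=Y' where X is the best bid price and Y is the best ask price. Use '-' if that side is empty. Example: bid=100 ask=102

Answer: bid=104 ask=-
bid=104 ask=-
bid=104 ask=-
bid=100 ask=-
bid=100 ask=-
bid=96 ask=-
bid=- ask=-

Derivation:
After op 1 [order #1] limit_buy(price=104, qty=7): fills=none; bids=[#1:7@104] asks=[-]
After op 2 [order #2] market_buy(qty=8): fills=none; bids=[#1:7@104] asks=[-]
After op 3 [order #3] limit_buy(price=100, qty=6): fills=none; bids=[#1:7@104 #3:6@100] asks=[-]
After op 4 cancel(order #1): fills=none; bids=[#3:6@100] asks=[-]
After op 5 [order #4] limit_buy(price=96, qty=6): fills=none; bids=[#3:6@100 #4:6@96] asks=[-]
After op 6 [order #5] market_sell(qty=7): fills=#3x#5:6@100 #4x#5:1@96; bids=[#4:5@96] asks=[-]
After op 7 [order #6] market_sell(qty=7): fills=#4x#6:5@96; bids=[-] asks=[-]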